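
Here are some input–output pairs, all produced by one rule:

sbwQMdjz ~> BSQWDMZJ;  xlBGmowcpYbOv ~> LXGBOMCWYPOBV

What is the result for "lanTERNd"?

ALTNREDN

Rule — swap each adjacent pair of characters (1↔2, 3↔4, ...), then convert every letter to uppercase.
On "lanTERNd": the first step gives "alTnREdN", and the second then gives "ALTNREDN".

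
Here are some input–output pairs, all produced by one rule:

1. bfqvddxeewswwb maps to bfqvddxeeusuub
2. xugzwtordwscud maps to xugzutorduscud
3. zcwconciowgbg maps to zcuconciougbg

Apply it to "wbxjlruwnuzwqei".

ubxjlruunuzuqei

Rule — replace every "w" with "u".
Doing the same to "wbxjlruwnuzwqei": "ubxjlruunuzuqei".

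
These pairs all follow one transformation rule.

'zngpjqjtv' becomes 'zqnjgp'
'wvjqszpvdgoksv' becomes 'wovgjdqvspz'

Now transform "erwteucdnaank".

earnwdtceu

What's happening: delete the last 3 characters, then take characters alternately from the front and the back (1st, last, 2nd, 2nd-last, ...).
For "erwteucdnaank" the result is "earnwdtceu".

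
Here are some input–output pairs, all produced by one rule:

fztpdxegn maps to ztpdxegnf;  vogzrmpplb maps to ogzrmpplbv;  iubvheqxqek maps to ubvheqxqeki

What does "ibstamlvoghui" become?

Rule — move the first character to the end.
"ibstamlvoghui" → "bstamlvoghuii".

bstamlvoghuii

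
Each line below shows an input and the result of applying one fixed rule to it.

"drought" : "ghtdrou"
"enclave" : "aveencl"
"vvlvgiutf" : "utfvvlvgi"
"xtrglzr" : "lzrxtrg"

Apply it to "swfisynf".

Rule — move the last 3 characters to the front (rotate right by 3).
For "swfisynf" the result is "ynfswfis".

ynfswfis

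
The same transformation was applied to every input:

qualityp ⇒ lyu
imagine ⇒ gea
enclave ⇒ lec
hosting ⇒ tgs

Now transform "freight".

ite

The rule is to move the first 3 characters to the end (rotate left by 3), then keep one character in every 3, starting at position 1 (positions 1st, 4th, 7th, ...).
On "freight": the first step gives "ightfre", and the second then gives "ite".
(Check on "hosting": → "tinghos" → "tgs" ✓)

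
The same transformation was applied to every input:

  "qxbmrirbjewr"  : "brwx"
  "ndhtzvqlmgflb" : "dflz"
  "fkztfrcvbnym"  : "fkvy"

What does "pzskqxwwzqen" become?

eqwz

In each case the input is transformed by: keep one character in every 3, starting at position 2 (positions 2nd, 5th, 8th, ...), then sort the characters into alphabetical order.
"pzskqxwwzqen" → "eqwz".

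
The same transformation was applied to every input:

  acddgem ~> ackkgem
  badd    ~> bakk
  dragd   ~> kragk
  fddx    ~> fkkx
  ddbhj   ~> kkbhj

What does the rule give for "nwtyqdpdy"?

nwtyqkpky

Each output is the input with this applied: replace every "d" with "k".
For "nwtyqdpdy" the result is "nwtyqkpky".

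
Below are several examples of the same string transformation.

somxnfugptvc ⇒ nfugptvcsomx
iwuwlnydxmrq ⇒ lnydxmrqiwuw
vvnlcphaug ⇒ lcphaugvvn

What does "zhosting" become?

ostingzh

Looking at the pairs, the operation is to move the last 2 characters to the front (rotate right by 2), then swap the front and back halves of the string.
Applying both steps to "zhosting": "ngzhosti", then "ostingzh".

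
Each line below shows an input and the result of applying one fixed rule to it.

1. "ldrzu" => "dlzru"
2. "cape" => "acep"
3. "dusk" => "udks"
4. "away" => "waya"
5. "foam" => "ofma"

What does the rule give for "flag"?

lfga

Each output is the input with this applied: swap each adjacent pair of characters (1↔2, 3↔4, ...).
For "flag" the result is "lfga".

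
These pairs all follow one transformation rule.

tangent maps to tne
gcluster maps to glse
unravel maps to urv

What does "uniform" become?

Each output is the input with this applied: swap each adjacent pair of characters (1↔2, 3↔4, ...), then keep every other character starting from the second (positions 2nd, 4th, 6th, ...).
"uniform" → "nufirom" → "uio".

uio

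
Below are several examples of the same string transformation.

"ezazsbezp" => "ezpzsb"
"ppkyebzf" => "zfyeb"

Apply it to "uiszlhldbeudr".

ldbeudrzlh

The pattern: delete the first 3 characters, then move the first 3 characters to the end (rotate left by 3).
For "uiszlhldbeudr", step one produces "zlhldbeudr"; step two turns that into "ldbeudrzlh".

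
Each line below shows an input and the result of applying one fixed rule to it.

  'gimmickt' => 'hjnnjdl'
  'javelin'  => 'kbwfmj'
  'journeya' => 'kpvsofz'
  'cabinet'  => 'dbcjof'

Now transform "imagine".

jnbhjo

The transformation: delete the last character, then shift every letter 1 place forward in the alphabet (wrapping around).
Starting from "imagine": after the first operation, "imagin"; after the second, "jnbhjo".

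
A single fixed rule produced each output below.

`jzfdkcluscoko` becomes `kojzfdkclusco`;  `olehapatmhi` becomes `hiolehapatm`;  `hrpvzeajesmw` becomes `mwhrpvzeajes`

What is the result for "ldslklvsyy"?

yyldslklvs

Looking at the pairs, the operation is to move the last 2 characters to the front (rotate right by 2).
Applying that to "ldslklvsyy" gives "yyldslklvs".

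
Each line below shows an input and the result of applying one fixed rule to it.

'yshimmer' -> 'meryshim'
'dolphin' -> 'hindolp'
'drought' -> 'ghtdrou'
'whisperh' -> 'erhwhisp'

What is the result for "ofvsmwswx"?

swxofvsmw

What's happening: move the last 3 characters to the front (rotate right by 3).
Doing the same to "ofvsmwswx": "swxofvsmw".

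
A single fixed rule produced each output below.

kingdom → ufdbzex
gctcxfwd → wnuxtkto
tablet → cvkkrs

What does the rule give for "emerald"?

In each case the input is transformed by: move the last 3 characters to the front (rotate right by 3), then shift every letter 9 places backward in the alphabet (wrapping around).
Starting from "emerald": after the first operation, "aldemer"; after the second, "rcuvdvi".

rcuvdvi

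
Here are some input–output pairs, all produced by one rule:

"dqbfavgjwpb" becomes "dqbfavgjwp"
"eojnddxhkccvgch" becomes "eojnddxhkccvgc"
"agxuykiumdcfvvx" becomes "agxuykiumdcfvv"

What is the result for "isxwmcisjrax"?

isxwmcisjra

Looking at the pairs, the operation is to delete the last character.
Applying that to "isxwmcisjrax" gives "isxwmcisjra".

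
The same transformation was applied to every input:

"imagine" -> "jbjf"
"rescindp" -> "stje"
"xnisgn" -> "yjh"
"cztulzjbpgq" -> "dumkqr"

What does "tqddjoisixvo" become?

uekjjw

The transformation: shift every letter 1 place forward in the alphabet (wrapping around), then keep every other character starting from the first (positions 1st, 3rd, 5th, ...).
Applying both steps to "tqddjoisixvo": "ureekpjtjywp", then "uekjjw".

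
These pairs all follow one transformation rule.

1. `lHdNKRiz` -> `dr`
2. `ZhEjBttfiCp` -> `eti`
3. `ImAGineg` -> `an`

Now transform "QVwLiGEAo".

wgo

Each output is the input with this applied: keep one character in every 3, starting at position 3 (positions 3rd, 6th, 9th, ...), then convert every letter to lowercase.
Starting from "QVwLiGEAo": after the first operation, "wGo"; after the second, "wgo".
(Check on "lHdNKRiz": → "dR" → "dr" ✓)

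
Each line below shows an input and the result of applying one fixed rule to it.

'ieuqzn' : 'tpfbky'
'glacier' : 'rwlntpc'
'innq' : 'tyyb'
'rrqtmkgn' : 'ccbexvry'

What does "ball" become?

Rule — shift every letter 11 places forward in the alphabet (wrapping around).
Applying that to "ball" gives "mlww".

mlww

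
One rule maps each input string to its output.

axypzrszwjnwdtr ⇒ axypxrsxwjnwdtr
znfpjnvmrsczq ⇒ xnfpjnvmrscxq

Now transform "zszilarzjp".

Each output is the input with this applied: replace every "z" with "x".
On "zszilarzjp" that produces "xsxilarxjp".

xsxilarxjp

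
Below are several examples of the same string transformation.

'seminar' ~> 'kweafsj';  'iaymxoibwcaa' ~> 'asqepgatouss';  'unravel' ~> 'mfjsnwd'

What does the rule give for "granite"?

yjsfalw

What's happening: shift every letter 8 places backward in the alphabet (wrapping around).
Doing the same to "granite": "yjsfalw".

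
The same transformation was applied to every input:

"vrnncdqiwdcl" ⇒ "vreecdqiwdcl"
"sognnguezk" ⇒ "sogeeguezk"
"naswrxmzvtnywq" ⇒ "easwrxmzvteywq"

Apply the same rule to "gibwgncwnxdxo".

The transformation: replace every "n" with "e".
So "gibwgncwnxdxo" becomes "gibwgecwexdxo".

gibwgecwexdxo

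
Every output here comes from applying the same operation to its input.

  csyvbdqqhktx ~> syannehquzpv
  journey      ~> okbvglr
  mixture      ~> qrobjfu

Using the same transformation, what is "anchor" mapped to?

The transformation: shift every letter 3 places backward in the alphabet (wrapping around), then move the first 3 characters to the end (rotate left by 3).
For "anchor" the result is "eloxkz".
(Check on "journey": → "glrokbv" → "okbvglr" ✓)

eloxkz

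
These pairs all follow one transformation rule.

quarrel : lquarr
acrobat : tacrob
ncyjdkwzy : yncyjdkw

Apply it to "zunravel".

Looking at the pairs, the operation is to move the last 2 characters to the front (rotate right by 2), then delete the first character.
Working it through for "zunravel": intermediate "elzunrav", final "lzunrav".
(Check on "acrobat": → "atacrob" → "tacrob" ✓)

lzunrav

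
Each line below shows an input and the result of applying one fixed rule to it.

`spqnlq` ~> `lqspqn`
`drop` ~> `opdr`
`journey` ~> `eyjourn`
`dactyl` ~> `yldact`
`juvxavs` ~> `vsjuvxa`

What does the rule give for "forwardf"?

dfforwar

Rule — move the last 2 characters to the front (rotate right by 2).
For "forwardf" the result is "dfforwar".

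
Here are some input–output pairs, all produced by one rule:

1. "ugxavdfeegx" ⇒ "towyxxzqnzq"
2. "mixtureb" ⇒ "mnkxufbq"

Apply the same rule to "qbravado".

The rule is to shift every letter 7 places backward in the alphabet (wrapping around), then move the first 3 characters to the end (rotate left by 3).
Applying both steps to "qbravado": "juktotwh", then "totwhjuk".

totwhjuk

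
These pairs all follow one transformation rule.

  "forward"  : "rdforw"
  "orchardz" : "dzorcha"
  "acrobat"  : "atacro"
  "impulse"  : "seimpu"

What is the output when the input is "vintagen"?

The rule is to move the last 3 characters to the front (rotate right by 3), then delete the first character.
Working it through for "vintagen": intermediate "genvinta", final "envinta".

envinta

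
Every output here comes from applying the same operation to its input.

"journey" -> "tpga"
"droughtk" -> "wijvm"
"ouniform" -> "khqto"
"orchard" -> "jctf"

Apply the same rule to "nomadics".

The transformation: shift every letter 2 places forward in the alphabet (wrapping around), then delete the first 3 characters.
"nomadics" → "pqocfkeu" → "cfkeu".

cfkeu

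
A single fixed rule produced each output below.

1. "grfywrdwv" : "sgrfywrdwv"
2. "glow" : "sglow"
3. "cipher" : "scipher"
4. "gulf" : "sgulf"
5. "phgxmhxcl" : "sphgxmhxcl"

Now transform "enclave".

What's happening: prepend "s".
"enclave" → "senclave".

senclave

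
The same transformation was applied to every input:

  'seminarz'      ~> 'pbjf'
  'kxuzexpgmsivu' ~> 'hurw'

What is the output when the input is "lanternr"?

The pattern: shift every letter 3 places backward in the alphabet (wrapping around), then keep only the first 4 characters.
Working it through for "lanternr": intermediate "ixkqboko", final "ixkq".

ixkq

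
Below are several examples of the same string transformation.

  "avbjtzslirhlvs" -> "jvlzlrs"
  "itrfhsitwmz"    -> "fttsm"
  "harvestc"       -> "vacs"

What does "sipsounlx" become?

Rule — keep every other character starting from the second (positions 2nd, 4th, 6th, ...), then swap each adjacent pair of characters (1↔2, 3↔4, ...).
For "sipsounlx", step one produces "isul"; step two turns that into "silu".

silu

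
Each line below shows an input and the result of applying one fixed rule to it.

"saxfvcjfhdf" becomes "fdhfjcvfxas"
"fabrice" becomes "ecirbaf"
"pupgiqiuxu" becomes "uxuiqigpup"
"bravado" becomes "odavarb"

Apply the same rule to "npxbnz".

The pattern: reverse the string.
So "npxbnz" becomes "znbxpn".

znbxpn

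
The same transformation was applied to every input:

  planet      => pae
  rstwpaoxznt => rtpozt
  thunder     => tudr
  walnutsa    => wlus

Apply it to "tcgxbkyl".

tgby

Rule — keep every other character starting from the first (positions 1st, 3rd, 5th, ...).
So "tcgxbkyl" becomes "tgby".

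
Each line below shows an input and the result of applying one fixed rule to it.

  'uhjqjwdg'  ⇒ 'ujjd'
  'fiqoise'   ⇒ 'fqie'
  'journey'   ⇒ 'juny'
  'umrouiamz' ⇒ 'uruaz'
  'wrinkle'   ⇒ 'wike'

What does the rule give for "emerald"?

eead

The rule is to keep every other character starting from the first (positions 1st, 3rd, 5th, ...).
Applying that to "emerald" gives "eead".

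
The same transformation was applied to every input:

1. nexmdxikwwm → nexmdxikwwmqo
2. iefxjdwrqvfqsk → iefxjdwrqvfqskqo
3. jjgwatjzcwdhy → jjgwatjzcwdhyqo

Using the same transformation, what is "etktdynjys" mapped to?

etktdynjysqo

What's happening: append "qo".
Doing the same to "etktdynjys": "etktdynjysqo".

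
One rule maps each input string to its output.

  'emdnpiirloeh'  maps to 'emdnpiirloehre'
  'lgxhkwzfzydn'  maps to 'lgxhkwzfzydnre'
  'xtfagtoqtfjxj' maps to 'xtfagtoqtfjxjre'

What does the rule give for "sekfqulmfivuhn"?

Looking at the pairs, the operation is to append "re".
For "sekfqulmfivuhn" the result is "sekfqulmfivuhnre".

sekfqulmfivuhnre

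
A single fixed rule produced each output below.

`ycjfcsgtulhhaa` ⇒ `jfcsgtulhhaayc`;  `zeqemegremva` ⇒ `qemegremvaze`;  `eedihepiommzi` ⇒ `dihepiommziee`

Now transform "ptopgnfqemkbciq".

What's happening: move the first 2 characters to the end (rotate left by 2).
On "ptopgnfqemkbciq" that produces "opgnfqemkbciqpt".

opgnfqemkbciqpt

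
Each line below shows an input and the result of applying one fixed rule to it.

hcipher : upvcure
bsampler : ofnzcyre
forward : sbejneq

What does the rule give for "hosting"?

Each output is the input with this applied: shift every letter 13 places forward in the alphabet (wrapping around) — i.e. ROT13.
Doing the same to "hosting": "ubfgvat".

ubfgvat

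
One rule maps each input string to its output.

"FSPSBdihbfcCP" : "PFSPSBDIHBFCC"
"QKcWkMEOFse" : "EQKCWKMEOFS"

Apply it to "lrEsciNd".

Rule — move the last character to the front, then convert every letter to uppercase.
For "lrEsciNd", step one produces "dlrEsciN"; step two turns that into "DLRESCIN".

DLRESCIN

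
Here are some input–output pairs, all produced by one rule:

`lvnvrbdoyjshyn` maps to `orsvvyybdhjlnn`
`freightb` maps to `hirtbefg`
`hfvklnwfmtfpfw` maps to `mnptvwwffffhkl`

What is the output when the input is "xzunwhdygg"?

What's happening: sort the characters into alphabetical order, then swap the front and back halves of the string.
For "xzunwhdygg", step one produces "dgghnuwxyz"; step two turns that into "uwxyzdgghn".

uwxyzdgghn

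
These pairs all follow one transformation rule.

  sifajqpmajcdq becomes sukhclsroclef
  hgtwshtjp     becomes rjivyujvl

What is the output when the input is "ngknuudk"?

In each case the input is transformed by: shift every letter 2 places forward in the alphabet (wrapping around), then move the last character to the front.
Applying both steps to "ngknuudk": "pimpwwfm", then "mpimpwwf".

mpimpwwf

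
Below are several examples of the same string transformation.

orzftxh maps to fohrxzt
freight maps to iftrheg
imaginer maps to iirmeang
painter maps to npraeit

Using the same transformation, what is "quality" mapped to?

In each case the input is transformed by: take characters alternately from the front and the back (1st, last, 2nd, 2nd-last, ...), then move the last character to the front.
Applying both steps to "quality": "qyutail", then "lqyutai".

lqyutai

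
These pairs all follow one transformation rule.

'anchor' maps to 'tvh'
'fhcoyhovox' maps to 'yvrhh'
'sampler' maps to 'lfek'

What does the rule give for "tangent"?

The transformation: shift every letter 7 places backward in the alphabet (wrapping around), then keep every other character starting from the first (positions 1st, 3rd, 5th, ...).
"tangent" → "mtgzxgm" → "mgxm".

mgxm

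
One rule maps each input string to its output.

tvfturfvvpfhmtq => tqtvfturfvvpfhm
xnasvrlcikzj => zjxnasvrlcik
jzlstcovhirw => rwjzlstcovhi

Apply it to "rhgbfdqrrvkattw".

twrhgbfdqrrvkat

In each case the input is transformed by: move the last 2 characters to the front (rotate right by 2).
For "rhgbfdqrrvkattw" the result is "twrhgbfdqrrvkat".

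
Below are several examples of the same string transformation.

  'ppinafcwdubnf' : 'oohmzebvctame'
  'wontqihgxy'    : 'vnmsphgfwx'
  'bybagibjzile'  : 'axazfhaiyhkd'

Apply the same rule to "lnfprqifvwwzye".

kmeoqpheuvvyxd

Each output is the input with this applied: shift every letter 1 place backward in the alphabet (wrapping around).
"lnfprqifvwwzye" → "kmeoqpheuvvyxd".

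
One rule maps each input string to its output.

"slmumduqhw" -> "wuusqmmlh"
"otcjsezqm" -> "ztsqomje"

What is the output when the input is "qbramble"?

rqmlebb

Rule — sort the characters into reverse alphabetical order, then delete the last character.
Starting from "qbramble": after the first operation, "rqmlebba"; after the second, "rqmlebb".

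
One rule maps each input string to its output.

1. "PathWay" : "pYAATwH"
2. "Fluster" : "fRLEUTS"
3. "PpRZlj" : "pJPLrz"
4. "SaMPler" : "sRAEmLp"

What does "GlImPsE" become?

geLSipM

In each case the input is transformed by: flip the case of every letter, then take characters alternately from the front and the back (1st, last, 2nd, 2nd-last, ...).
On "GlImPsE": the first step gives "gLiMpSe", and the second then gives "geLSipM".
(Check on "PpRZlj": → "pPrzLJ" → "pJPLrz" ✓)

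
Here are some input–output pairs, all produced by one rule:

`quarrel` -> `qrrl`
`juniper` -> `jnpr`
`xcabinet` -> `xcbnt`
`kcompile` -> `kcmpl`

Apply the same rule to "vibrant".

Rule — remove every vowel.
Doing the same to "vibrant": "vbrnt".

vbrnt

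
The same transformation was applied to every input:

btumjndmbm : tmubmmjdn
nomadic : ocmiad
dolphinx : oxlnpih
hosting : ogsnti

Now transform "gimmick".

ikmcmi

The rule is to delete the first character, then take characters alternately from the front and the back (1st, last, 2nd, 2nd-last, ...).
On "gimmick": the first step gives "immick", and the second then gives "ikmcmi".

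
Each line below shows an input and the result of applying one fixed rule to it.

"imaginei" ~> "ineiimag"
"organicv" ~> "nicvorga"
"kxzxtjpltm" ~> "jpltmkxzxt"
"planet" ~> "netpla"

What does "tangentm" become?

The rule is to swap the front and back halves of the string.
Applying that to "tangentm" gives "entmtang".

entmtang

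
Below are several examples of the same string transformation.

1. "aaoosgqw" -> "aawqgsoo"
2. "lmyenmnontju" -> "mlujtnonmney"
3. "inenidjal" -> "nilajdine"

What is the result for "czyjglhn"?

The transformation: move the first 2 characters to the end (rotate left by 2), then reverse the string.
Applying both steps to "czyjglhn": "yjglhncz", then "zcnhlgjy".

zcnhlgjy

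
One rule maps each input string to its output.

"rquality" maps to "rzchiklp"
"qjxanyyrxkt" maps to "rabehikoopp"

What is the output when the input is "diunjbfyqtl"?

suwzacehklp

The pattern: sort the characters into alphabetical order, then shift every letter 9 places backward in the alphabet (wrapping around).
So "diunjbfyqtl" becomes "suwzacehklp".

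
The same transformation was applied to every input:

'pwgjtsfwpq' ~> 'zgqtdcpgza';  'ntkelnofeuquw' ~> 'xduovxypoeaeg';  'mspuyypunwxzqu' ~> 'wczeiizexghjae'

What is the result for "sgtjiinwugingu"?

cqdtssxgeqsxqe

The pattern: shift every letter 10 places forward in the alphabet (wrapping around).
Applying that to "sgtjiinwugingu" gives "cqdtssxgeqsxqe".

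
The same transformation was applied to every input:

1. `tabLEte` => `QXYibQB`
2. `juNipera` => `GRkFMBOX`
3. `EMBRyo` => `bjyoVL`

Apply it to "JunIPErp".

gRKfmbOM

The rule is to shift every letter 3 places backward in the alphabet (wrapping around), then flip the case of every letter.
On "JunIPErp": the first step gives "GrkFMBom", and the second then gives "gRKfmbOM".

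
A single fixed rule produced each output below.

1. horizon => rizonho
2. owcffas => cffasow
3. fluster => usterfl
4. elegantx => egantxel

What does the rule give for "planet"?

anetpl

The transformation: move the first 2 characters to the end (rotate left by 2).
Doing the same to "planet": "anetpl".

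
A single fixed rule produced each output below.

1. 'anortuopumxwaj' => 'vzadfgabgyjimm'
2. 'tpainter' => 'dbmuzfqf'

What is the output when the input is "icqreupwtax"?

Each output is the input with this applied: swap the first and last characters, then shift every letter 12 places forward in the alphabet (wrapping around).
"icqreupwtax" → "xcqreupwtai" → "jocdqgbifmu".

jocdqgbifmu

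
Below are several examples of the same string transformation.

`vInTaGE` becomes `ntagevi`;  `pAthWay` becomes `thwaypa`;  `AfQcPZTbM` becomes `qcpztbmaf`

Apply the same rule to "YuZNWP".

Each output is the input with this applied: move the first 2 characters to the end (rotate left by 2), then convert every letter to lowercase.
For "YuZNWP", step one produces "ZNWPYu"; step two turns that into "znwpyu".

znwpyu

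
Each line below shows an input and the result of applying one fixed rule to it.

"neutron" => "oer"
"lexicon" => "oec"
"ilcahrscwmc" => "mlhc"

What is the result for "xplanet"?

The rule is to move the last 2 characters to the front (rotate right by 2), then keep one character in every 3, starting at position 1 (positions 1st, 4th, 7th, ...).
On "xplanet": the first step gives "etxplan", and the second then gives "epn".

epn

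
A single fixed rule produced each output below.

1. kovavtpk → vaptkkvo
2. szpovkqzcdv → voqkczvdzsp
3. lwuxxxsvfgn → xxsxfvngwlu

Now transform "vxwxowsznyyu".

Rule — move the first 3 characters to the end (rotate left by 3), then swap each adjacent pair of characters (1↔2, 3↔4, ...).
"vxwxowsznyyu" → "xowsznyyuvxw" → "oxswnzyyvuwx".
(Check on "lwuxxxsvfgn": → "xxxsvfgnlwu" → "xxsxfvngwlu" ✓)

oxswnzyyvuwx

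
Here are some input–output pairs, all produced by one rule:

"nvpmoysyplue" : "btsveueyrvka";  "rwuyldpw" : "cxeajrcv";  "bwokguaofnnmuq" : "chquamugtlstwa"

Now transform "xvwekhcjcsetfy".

bdkcnqpiyizkel

Each output is the input with this applied: swap each adjacent pair of characters (1↔2, 3↔4, ...), then shift every letter 6 places forward in the alphabet (wrapping around).
Working it through for "xvwekhcjcsetfy": intermediate "vxewhkjcscteyf", final "bdkcnqpiyizkel".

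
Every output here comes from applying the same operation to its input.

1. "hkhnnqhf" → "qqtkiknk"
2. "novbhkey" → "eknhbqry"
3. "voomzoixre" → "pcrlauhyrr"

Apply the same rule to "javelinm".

holqpmdy

Each output is the input with this applied: shift every letter 3 places forward in the alphabet (wrapping around), then move the first 3 characters to the end (rotate left by 3).
Starting from "javelinm": after the first operation, "mdyholqp"; after the second, "holqpmdy".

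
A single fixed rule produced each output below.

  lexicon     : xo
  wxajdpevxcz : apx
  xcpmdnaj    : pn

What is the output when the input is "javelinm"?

vi

The pattern: keep one character in every 3, starting at position 3 (positions 3rd, 6th, 9th, ...).
On "javelinm" that produces "vi".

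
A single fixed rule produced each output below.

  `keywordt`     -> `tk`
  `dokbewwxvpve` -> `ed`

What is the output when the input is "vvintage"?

ev

What's happening: move the last character to the front, then keep only the first 2 characters.
Working it through for "vvintage": intermediate "evvintag", final "ev".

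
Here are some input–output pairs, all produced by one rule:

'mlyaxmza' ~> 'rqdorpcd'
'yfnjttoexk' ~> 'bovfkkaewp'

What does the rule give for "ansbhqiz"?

Each output is the input with this applied: shift every letter 9 places backward in the alphabet (wrapping around), then reverse the string.
Applying both steps to "ansbhqiz": "rejsyhzq", then "qzhysjer".

qzhysjer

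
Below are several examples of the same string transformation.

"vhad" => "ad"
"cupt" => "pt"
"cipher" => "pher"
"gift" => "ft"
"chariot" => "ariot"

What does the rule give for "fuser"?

ser

The pattern: delete the first 2 characters.
So "fuser" becomes "ser".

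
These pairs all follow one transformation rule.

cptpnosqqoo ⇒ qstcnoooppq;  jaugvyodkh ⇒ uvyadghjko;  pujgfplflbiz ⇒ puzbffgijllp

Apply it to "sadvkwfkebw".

The pattern: sort the characters into alphabetical order, then move the last 3 characters to the front (rotate right by 3).
For "sadvkwfkebw", step one produces "abdefkksvww"; step two turns that into "vwwabdefkks".

vwwabdefkks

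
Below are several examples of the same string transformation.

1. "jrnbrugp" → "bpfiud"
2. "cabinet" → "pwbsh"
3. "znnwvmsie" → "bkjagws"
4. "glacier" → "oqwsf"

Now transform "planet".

The rule is to delete the first 2 characters, then shift every letter 12 places backward in the alphabet (wrapping around).
Applying both steps to "planet": "anet", then "obsh".

obsh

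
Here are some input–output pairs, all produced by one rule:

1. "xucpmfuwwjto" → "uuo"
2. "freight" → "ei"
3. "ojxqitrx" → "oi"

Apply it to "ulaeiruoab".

What's happening: keep only the vowels.
On "ulaeiruoab" that produces "uaeiuoa".

uaeiuoa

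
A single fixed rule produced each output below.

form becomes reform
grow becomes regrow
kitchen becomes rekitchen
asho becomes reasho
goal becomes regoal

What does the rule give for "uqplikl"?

reuqplikl

Each output is the input with this applied: prepend "re".
Applying that to "uqplikl" gives "reuqplikl".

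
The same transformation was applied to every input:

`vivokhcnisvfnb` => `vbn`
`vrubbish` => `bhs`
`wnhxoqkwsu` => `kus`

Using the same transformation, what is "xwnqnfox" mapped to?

The transformation: swap each adjacent pair of characters (1↔2, 3↔4, ...), then keep only the last 3 characters.
Working it through for "xwnqnfox": intermediate "wxqnfnxo", final "nxo".

nxo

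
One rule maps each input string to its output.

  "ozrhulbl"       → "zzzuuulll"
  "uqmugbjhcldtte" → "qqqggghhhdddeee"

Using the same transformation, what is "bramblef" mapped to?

The transformation: keep one character in every 3, starting at position 2 (positions 2nd, 5th, 8th, ...), then repeat every character 3 times.
Doing the same to "bramblef": "rrrbbbfff".

rrrbbbfff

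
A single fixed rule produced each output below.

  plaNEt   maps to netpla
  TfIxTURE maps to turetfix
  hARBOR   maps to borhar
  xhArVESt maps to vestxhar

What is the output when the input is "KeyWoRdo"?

ordokeyw

The rule is to swap the front and back halves of the string, then convert every letter to lowercase.
On "KeyWoRdo": the first step gives "oRdoKeyW", and the second then gives "ordokeyw".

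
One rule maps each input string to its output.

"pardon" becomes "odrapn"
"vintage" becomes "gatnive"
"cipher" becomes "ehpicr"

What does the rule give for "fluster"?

Rule — reverse the string, then move the first character to the end.
On "fluster": the first step gives "retsulf", and the second then gives "etsulfr".
(Check on "cipher": → "rehpic" → "ehpicr" ✓)

etsulfr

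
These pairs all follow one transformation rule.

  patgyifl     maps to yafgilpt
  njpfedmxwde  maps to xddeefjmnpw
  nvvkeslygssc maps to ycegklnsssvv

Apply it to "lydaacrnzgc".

zaaccdglnry

What's happening: sort the characters into alphabetical order, then move the last character to the front.
Starting from "lydaacrnzgc": after the first operation, "aaccdglnryz"; after the second, "zaaccdglnry".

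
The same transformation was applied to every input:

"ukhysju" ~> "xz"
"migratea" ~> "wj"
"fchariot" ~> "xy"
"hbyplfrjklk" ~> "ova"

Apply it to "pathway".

jq

Looking at the pairs, the operation is to keep one character in every 3, starting at position 3 (positions 3rd, 6th, 9th, ...), then shift every letter 10 places backward in the alphabet (wrapping around).
So "pathway" becomes "jq".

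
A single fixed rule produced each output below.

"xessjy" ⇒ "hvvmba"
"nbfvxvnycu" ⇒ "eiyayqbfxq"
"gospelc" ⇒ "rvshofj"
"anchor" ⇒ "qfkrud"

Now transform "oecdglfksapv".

hfgjoinvdsyr

In each case the input is transformed by: shift every letter 3 places forward in the alphabet (wrapping around), then move the first character to the end.
Starting from "oecdglfksapv": after the first operation, "rhfgjoinvdsy"; after the second, "hfgjoinvdsyr".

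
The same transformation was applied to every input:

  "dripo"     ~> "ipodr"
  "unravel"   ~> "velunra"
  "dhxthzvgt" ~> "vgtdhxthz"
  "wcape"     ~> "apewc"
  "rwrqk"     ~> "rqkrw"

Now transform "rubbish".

Each output is the input with this applied: move the last 3 characters to the front (rotate right by 3).
Applying that to "rubbish" gives "ishrubb".

ishrubb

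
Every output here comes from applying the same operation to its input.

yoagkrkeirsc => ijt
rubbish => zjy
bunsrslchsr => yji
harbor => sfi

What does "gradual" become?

lrc

The pattern: shift every letter 9 places backward in the alphabet (wrapping around), then keep only the last 3 characters.
For "gradual", step one produces "xirulrc"; step two turns that into "lrc".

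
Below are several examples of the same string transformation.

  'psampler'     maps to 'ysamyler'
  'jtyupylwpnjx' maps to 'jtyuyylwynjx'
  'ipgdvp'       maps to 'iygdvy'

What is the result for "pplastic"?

The rule is to replace every "p" with "y".
"pplastic" → "yylastic".

yylastic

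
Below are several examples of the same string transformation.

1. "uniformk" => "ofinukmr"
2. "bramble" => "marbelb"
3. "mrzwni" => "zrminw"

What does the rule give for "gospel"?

soglep

In each case the input is transformed by: reverse the string, then move the first 3 characters to the end (rotate left by 3).
Starting from "gospel": after the first operation, "lepsog"; after the second, "soglep".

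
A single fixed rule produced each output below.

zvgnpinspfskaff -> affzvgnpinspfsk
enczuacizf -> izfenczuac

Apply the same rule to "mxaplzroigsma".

smamxaplzroig

Rule — move the last 3 characters to the front (rotate right by 3).
Applying that to "mxaplzroigsma" gives "smamxaplzroig".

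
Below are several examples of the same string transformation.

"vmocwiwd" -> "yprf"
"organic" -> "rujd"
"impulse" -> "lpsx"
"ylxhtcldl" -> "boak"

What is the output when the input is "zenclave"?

chqf

What's happening: shift every letter 3 places forward in the alphabet (wrapping around), then keep only the first 4 characters.
So "zenclave" becomes "chqf".
(Check on "ylxhtcldl": → "boakwfogo" → "boak" ✓)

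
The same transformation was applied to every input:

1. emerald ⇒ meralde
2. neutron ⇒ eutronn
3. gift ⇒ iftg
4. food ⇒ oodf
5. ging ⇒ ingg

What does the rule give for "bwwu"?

The transformation: move the first character to the end.
So "bwwu" becomes "wwub".

wwub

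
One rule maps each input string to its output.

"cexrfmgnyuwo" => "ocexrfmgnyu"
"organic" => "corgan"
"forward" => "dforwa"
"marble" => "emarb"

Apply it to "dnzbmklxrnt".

The transformation: move the last 2 characters to the front (rotate right by 2), then delete the first character.
For "dnzbmklxrnt", step one produces "ntdnzbmklxr"; step two turns that into "tdnzbmklxr".

tdnzbmklxr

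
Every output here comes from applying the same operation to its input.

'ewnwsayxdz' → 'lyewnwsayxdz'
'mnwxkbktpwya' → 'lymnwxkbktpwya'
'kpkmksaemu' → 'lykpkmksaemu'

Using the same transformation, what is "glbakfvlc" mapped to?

In each case the input is transformed by: prepend "ly".
Applying that to "glbakfvlc" gives "lyglbakfvlc".

lyglbakfvlc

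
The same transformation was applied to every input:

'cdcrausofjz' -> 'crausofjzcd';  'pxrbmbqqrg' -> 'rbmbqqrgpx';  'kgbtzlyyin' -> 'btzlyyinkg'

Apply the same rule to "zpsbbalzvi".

sbbalzvizp

What's happening: move the first 2 characters to the end (rotate left by 2).
So "zpsbbalzvi" becomes "sbbalzvizp".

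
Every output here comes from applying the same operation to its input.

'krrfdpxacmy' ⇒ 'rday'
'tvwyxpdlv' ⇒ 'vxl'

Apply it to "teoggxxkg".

What's happening: keep one character in every 3, starting at position 2 (positions 2nd, 5th, 8th, ...).
"teoggxxkg" → "egk".

egk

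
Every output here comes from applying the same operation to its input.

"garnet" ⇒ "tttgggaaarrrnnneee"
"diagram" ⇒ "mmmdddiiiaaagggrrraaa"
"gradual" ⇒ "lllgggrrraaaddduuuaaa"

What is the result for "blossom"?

Rule — repeat every character 3 times, then move the last 3 characters to the front (rotate right by 3).
"blossom" → "mmmbbblllooossssssooo".

mmmbbblllooossssssooo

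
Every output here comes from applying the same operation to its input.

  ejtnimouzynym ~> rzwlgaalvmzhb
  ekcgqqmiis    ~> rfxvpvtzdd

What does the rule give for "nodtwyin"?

aabvqlgj

Looking at the pairs, the operation is to take characters alternately from the front and the back (1st, last, 2nd, 2nd-last, ...), then shift every letter 13 places forward in the alphabet (wrapping around) — i.e. ROT13.
Starting from "nodtwyin": after the first operation, "nnoidytw"; after the second, "aabvqlgj".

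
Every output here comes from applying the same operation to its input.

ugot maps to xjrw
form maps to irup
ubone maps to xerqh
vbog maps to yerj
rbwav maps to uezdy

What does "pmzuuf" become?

Rule — shift every letter 3 places forward in the alphabet (wrapping around).
Doing the same to "pmzuuf": "spcxxi".

spcxxi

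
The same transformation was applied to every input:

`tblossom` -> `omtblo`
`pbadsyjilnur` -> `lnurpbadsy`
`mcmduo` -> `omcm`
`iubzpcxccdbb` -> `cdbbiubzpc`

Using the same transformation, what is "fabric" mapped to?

cfab

The rule is to swap the front and back halves of the string, then delete the first 2 characters.
On "fabric": the first step gives "ricfab", and the second then gives "cfab".
(Check on "tblossom": → "ssomtblo" → "omtblo" ✓)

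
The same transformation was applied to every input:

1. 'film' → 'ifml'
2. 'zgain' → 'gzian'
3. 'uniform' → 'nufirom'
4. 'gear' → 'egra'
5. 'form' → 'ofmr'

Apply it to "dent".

edtn

The pattern: swap each adjacent pair of characters (1↔2, 3↔4, ...).
Doing the same to "dent": "edtn".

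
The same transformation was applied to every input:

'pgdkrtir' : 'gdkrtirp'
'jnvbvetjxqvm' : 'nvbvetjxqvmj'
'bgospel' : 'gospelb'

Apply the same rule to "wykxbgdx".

Rule — move the first character to the end.
"wykxbgdx" → "ykxbgdxw".

ykxbgdxw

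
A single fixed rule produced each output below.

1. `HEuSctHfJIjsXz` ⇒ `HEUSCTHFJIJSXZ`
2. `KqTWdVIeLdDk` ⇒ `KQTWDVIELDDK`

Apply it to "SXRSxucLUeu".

SXRSXUCLUEU

The rule is to convert every letter to uppercase.
Doing the same to "SXRSxucLUeu": "SXRSXUCLUEU".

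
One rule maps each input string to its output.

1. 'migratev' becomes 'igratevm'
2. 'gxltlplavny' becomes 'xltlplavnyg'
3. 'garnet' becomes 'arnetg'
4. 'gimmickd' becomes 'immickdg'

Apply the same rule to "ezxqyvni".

zxqyvnie

Each output is the input with this applied: move the first character to the end.
On "ezxqyvni" that produces "zxqyvnie".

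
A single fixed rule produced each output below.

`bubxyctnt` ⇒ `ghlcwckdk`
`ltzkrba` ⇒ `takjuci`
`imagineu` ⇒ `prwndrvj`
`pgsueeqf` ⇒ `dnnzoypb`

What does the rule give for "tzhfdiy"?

What's happening: shift every letter 9 places forward in the alphabet (wrapping around), then move the first 3 characters to the end (rotate left by 3).
"tzhfdiy" → "ciqomrh" → "omrhciq".

omrhciq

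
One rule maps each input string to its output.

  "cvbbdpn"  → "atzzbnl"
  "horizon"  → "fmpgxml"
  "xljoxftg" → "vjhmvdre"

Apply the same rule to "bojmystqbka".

The transformation: shift every letter 2 places backward in the alphabet (wrapping around).
On "bojmystqbka" that produces "zmhkwqroziy".

zmhkwqroziy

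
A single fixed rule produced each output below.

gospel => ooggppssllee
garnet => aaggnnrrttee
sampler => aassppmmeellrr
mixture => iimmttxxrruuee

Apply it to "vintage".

iivvttnnggaaee

The pattern: swap each adjacent pair of characters (1↔2, 3↔4, ...), then double every character.
On "vintage": the first step gives "ivtngae", and the second then gives "iivvttnnggaaee".
(Check on "gospel": → "ogpsle" → "ooggppssllee" ✓)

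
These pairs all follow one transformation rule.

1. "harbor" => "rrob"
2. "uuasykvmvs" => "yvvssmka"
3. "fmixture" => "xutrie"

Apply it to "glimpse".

spmie

Rule — delete the first 2 characters, then sort the characters into reverse alphabetical order.
So "glimpse" becomes "spmie".
(Check on "fmixture": → "ixture" → "xutrie" ✓)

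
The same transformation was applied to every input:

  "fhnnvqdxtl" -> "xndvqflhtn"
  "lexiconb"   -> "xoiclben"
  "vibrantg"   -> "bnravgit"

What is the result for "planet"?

In each case the input is transformed by: take characters alternately from the front and the back (1st, last, 2nd, 2nd-last, ...), then swap the front and back halves of the string.
"planet" → "ptlean" → "eanptl".

eanptl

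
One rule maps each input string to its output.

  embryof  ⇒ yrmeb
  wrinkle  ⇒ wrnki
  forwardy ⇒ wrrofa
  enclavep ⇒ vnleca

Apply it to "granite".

rniga

The pattern: delete the last 2 characters, then sort the characters into reverse alphabetical order.
Doing the same to "granite": "rniga".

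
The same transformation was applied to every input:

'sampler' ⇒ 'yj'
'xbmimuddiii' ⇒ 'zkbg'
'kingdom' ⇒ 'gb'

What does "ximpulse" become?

gsc

The transformation: shift every letter 2 places backward in the alphabet (wrapping around), then keep one character in every 3, starting at position 2 (positions 2nd, 5th, 8th, ...).
For "ximpulse" the result is "gsc".
(Check on "sampler": → "qyknjcp" → "yj" ✓)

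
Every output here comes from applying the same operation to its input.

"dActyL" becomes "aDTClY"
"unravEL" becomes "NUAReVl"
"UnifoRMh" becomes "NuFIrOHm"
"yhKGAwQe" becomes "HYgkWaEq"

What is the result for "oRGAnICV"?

In each case the input is transformed by: swap each adjacent pair of characters (1↔2, 3↔4, ...), then flip the case of every letter.
"oRGAnICV" → "RoAGInVC" → "rOagiNvc".

rOagiNvc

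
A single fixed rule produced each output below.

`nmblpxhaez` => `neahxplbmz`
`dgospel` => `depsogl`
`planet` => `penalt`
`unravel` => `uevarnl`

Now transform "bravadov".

bodavarv

In each case the input is transformed by: swap the first and last characters, then reverse the string.
On "bravadov" that produces "bodavarv".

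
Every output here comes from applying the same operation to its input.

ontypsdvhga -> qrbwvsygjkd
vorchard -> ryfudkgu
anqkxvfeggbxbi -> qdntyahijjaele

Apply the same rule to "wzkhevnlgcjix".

The transformation: swap each adjacent pair of characters (1↔2, 3↔4, ...), then shift every letter 3 places forward in the alphabet (wrapping around).
Working it through for "wzkhevnlgcjix": intermediate "zwhkvelncgijx", final "czknyhoqfjlma".
(Check on "ontypsdvhga": → "noytspvdgha" → "qrbwvsygjkd" ✓)

czknyhoqfjlma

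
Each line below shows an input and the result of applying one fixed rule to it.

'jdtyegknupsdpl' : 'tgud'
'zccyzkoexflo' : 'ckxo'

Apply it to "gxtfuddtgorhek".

The pattern: keep one character in every 3, starting at position 3 (positions 3rd, 6th, 9th, ...).
Doing the same to "gxtfuddtgorhek": "tdgh".

tdgh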